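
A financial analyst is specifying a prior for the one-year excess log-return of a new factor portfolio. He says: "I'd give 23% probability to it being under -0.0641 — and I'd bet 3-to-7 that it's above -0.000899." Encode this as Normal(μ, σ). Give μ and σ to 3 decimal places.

For Normal(μ,σ), the p-quantile is μ + z_p·σ. Here z_{0.23} = -0.7388, z_{0.7} = 0.5244.
So -0.0641 = μ − 0.7388σ and -0.000899 = μ + 0.5244σ.
Subtracting: σ = (-0.000899 − -0.0641)/(0.5244 − (-0.7388)) = 0.050.
Then μ = -0.0641 − (-0.7388)·0.050 = -0.027.

μ = -0.027, σ = 0.050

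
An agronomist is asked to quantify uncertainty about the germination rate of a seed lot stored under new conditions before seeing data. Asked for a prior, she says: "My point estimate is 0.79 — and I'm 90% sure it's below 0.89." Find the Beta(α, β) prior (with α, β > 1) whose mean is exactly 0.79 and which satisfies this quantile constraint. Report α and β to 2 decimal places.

With mean 0.79 fixed, write α = 0.79s, β = 0.21s where s = α+β.
Need P(θ < 0.89) = 0.9 under Beta(0.79s, 0.21s). Normal approximation: (q−m)/√(m(1−m)/s) ≈ z_{0.9} = 1.28, so s ≈ 0.79·0.21·(1.28)²/(0.89−0.79)² = 27.2.
At s = 27.2: P(θ<0.89) ≈ 0.919. Adjusting to match 0.9 gives s ≈ 23.46.
So α = 0.79·23.46 ≈ 18.53, β = 0.21·23.46 ≈ 4.93.

α ≈ 18.53, β ≈ 4.93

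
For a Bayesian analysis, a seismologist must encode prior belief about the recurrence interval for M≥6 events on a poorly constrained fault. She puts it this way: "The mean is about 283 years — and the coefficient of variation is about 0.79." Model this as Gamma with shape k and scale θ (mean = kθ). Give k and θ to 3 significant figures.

For Gamma(k, scale θ): mean = kθ, variance = kθ², so CV = 1/√k.
CV = 0.79, hence k = 1/CV² = 1.6.
Then θ = mean/k = 283/1.6 = 177.

k ≈ 1.6, θ ≈ 177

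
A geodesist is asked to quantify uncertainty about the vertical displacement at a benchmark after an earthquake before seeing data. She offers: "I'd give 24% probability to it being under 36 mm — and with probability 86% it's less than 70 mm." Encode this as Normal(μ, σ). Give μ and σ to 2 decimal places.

μ = 49.44, σ = 19.03

For Normal(μ,σ), the p-quantile is μ + z_p·σ. Here z_{0.24} = -0.7063, z_{0.86} = 1.08.
So 36 = μ − 0.7063σ and 70 = μ + 1.08σ.
Subtracting: σ = (70 − 36)/(1.08 − (-0.7063)) = 19.03.
Then μ = 36 − (-0.7063)·19.03 = 49.44.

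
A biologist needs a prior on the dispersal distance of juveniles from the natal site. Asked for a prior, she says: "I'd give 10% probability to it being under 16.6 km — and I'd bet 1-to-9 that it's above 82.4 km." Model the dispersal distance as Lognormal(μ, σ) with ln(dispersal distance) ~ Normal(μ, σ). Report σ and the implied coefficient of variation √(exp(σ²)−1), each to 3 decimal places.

If T ~ Lognormal(μ,σ) then ln T ~ Normal(μ,σ), so the p-quantile of ln T is μ + z_p·σ.
ln(16.6) = 2.809 and ln(82.4) = 4.412; z_{0.1} = -1.282, z_{0.9} = 1.282.
σ = (4.412 − 2.809)/(1.282 − (-1.282)) = 0.625.
μ = 2.809 − (-1.282)·0.625 = 3.610.
CV = √(exp(σ²)−1) = √(exp(0.3907)−1) = 0.691.

σ ≈ 0.625, CV ≈ 0.691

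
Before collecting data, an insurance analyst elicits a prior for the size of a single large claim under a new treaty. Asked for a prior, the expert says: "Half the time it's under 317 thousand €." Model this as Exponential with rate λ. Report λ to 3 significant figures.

Exponential median = ln 2 / λ, so λ = ln 2 / 317.0 = 0.00219.

λ ≈ 0.00219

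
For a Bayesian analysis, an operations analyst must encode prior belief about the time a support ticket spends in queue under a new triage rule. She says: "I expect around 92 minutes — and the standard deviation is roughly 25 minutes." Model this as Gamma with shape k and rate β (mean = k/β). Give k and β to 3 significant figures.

k ≈ 13.5, β ≈ 0.147

For Gamma(k, rate β): mean = k/β, variance = k/β², so CV = 1/√k.
CV = SD/mean = 25/92 = 0.2717, hence k = 1/CV² = 13.5.
Then β = k/mean = 13.5/92 = 0.147.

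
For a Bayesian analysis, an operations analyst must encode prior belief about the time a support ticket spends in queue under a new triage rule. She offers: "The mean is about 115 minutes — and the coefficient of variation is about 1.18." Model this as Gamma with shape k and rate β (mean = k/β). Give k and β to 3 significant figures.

k ≈ 0.718, β ≈ 0.00625

For Gamma(k, rate β): mean = k/β, variance = k/β², so CV = 1/√k.
CV = 1.18, hence k = 1/CV² = 0.718.
Then β = k/mean = 0.718/115 = 0.00625.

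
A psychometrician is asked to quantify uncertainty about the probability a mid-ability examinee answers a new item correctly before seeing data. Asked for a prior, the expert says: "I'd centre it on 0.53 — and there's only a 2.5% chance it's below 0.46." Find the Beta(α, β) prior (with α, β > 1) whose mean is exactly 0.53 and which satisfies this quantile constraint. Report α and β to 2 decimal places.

With mean 0.53 fixed, write α = 0.53s, β = 0.47s where s = α+β.
Need P(θ < 0.46) = 0.025 under Beta(0.53s, 0.47s). Normal approximation: (q−m)/√(m(1−m)/s) ≈ z_{0.025} = -1.96, so s ≈ 0.53·0.47·(-1.96)²/(0.46−0.53)² = 195.3.
At s = 195.3: P(θ<0.46) ≈ 0.025. Adjusting to match 0.025 gives s ≈ 195.49.
So α = 0.53·195.49 ≈ 103.61, β = 0.47·195.49 ≈ 91.88.

α ≈ 103.61, β ≈ 91.88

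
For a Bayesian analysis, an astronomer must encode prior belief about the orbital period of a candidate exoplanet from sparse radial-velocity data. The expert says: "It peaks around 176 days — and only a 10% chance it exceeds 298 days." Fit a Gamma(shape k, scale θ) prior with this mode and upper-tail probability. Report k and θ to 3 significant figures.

Gamma(k,θ) with k>1 has mode (k−1)θ, so θ = 176/(k−1).
Need P(X < 298) = 0.9 with θ tied to k this way. Start at k = 2, θ = 176: P(X<298) ≈ 0.505.
Too low — raise k to concentrate. Iterating converges to k ≈ 7.82.
Then θ = 176/(7.82−1) ≈ 25.8.

k ≈ 7.82, θ ≈ 25.8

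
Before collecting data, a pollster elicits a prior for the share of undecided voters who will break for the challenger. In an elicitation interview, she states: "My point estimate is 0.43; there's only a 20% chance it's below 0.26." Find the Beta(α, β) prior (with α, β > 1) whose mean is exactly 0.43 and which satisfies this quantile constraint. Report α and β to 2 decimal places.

α ≈ 2.67, β ≈ 3.54

With mean 0.43 fixed, write α = 0.43s, β = 0.57s where s = α+β.
Need P(θ < 0.26) = 0.2 under Beta(0.43s, 0.57s). Normal approximation: (q−m)/√(m(1−m)/s) ≈ z_{0.2} = -0.842, so s ≈ 0.43·0.57·(-0.842)²/(0.26−0.43)² = 6.0.
At s = 6.0: P(θ<0.26) ≈ 0.204. Adjusting to match 0.2 gives s ≈ 6.21.
So α = 0.43·6.21 ≈ 2.67, β = 0.57·6.21 ≈ 3.54.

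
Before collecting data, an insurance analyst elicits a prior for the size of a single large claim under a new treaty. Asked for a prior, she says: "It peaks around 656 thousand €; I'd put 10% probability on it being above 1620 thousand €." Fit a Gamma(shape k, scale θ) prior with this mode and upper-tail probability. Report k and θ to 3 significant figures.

Gamma(k,θ) with k>1 has mode (k−1)θ, so θ = 656/(k−1).
Need P(X < 1620) = 0.9 with θ tied to k this way. Start at k = 2, θ = 656: P(X<1620) ≈ 0.706.
Too low — raise k to concentrate. Iterating converges to k ≈ 3.35.
Then θ = 656/(3.35−1) ≈ 279.

k ≈ 3.35, θ ≈ 279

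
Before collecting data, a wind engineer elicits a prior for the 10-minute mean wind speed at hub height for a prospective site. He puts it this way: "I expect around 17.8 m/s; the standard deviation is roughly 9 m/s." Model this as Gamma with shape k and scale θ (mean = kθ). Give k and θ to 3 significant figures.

For Gamma(k, scale θ): mean = kθ, variance = kθ², so CV = 1/√k.
CV = SD/mean = 9/17.8 = 0.5056, hence k = 1/CV² = 3.91.
Then θ = mean/k = 17.8/3.91 = 4.55.

k ≈ 3.91, θ ≈ 4.55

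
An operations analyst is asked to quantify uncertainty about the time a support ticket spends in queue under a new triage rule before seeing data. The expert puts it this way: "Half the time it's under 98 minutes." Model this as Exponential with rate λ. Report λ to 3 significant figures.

Exponential median = ln 2 / λ, so λ = ln 2 / 98.0 = 0.00707.

λ ≈ 0.00707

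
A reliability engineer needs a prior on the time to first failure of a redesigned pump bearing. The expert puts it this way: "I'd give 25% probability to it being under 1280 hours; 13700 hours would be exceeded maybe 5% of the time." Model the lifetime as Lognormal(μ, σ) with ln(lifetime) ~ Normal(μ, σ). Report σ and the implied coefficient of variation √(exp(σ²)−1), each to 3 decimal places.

If T ~ Lognormal(μ,σ) then ln T ~ Normal(μ,σ), so the p-quantile of ln T is μ + z_p·σ.
ln(1280) = 7.155 and ln(13700) = 9.525; z_{0.25} = -0.6745, z_{0.95} = 1.645.
σ = (9.525 − 7.155)/(1.645 − (-0.6745)) = 1.022.
μ = 7.155 − (-0.6745)·1.022 = 7.844.
CV = √(exp(σ²)−1) = √(exp(1.0446)−1) = 1.357.

σ ≈ 1.022, CV ≈ 1.357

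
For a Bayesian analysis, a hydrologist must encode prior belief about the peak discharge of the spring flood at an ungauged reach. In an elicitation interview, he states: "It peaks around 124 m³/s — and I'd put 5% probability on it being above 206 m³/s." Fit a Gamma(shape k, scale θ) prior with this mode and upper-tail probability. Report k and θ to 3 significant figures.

k ≈ 11.8, θ ≈ 11.4

Gamma(k,θ) with k>1 has mode (k−1)θ, so θ = 124/(k−1).
Need P(X < 206) = 0.95 with θ tied to k this way. Start at k = 2, θ = 124: P(X<206) ≈ 0.495.
Too low — raise k to concentrate. Iterating converges to k ≈ 11.8.
Then θ = 124/(11.8−1) ≈ 11.4.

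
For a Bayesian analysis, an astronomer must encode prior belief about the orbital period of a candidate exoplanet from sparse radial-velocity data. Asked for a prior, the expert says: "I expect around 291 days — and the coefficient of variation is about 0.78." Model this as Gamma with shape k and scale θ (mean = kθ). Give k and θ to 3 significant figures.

k ≈ 1.64, θ ≈ 177

For Gamma(k, scale θ): mean = kθ, variance = kθ², so CV = 1/√k.
CV = 0.78, hence k = 1/CV² = 1.64.
Then θ = mean/k = 291/1.64 = 177.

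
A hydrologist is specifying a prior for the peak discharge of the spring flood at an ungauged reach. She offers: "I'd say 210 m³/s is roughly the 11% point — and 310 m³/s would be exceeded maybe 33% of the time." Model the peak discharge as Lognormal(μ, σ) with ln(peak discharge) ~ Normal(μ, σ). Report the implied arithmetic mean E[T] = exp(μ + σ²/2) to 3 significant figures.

If T ~ Lognormal(μ,σ) then ln T ~ Normal(μ,σ), so the p-quantile of ln T is μ + z_p·σ.
ln(210) = 5.347 and ln(310) = 5.737; z_{0.11} = -1.227, z_{0.67} = 0.4399.
σ = (5.737 − 5.347)/(0.4399 − (-1.227)) = 0.234.
μ = 5.347 − (-1.227)·0.234 = 5.634.
E[T] = exp(μ + σ²/2) = exp(5.634 + 0.0273) = 287 m³/s.

E[T] ≈ 287 m³/s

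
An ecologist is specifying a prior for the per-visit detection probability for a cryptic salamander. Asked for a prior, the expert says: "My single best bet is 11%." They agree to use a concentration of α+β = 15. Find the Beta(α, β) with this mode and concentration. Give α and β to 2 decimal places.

For α,β > 1 the Beta mode is (α−1)/(α+β−2). With α+β = 15, the mode is (α−1)/13.
Set (α−1)/13 = 0.11 → α = 1 + 0.11·13 = 2.43.
β = 15 − α = 12.57.

α = 2.43, β = 12.57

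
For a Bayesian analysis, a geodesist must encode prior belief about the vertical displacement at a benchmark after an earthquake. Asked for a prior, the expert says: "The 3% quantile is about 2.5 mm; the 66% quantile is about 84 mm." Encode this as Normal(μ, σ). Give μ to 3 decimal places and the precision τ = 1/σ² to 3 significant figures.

For Normal(μ,σ), the p-quantile is μ + z_p·σ. Here z_{0.03} = -1.881, z_{0.66} = 0.4125.
So 2.5 = μ − 1.881σ and 84 = μ + 0.4125σ.
Subtracting: σ = (84 − 2.5)/(0.4125 − (-1.881)) = 35.539.
Then μ = 2.5 − (-1.881)·35.539 = 69.341.
Precision τ = 1/σ² = 1/35.54² = 0.000792.

μ = 69.341, τ = 0.000792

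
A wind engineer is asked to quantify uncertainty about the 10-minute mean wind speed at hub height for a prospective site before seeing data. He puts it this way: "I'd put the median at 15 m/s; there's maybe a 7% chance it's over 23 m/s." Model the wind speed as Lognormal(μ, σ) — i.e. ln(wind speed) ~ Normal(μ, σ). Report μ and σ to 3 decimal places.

μ ≈ 2.708, σ ≈ 0.290

If T ~ Lognormal(μ,σ) then ln T ~ Normal(μ,σ), so the p-quantile of ln T is μ + z_p·σ.
ln(15) = 2.708 and ln(23) = 3.135; z_{0.5} = 0, z_{0.93} = 1.476.
σ = (3.135 − 2.708)/(1.476 − (0)) = 0.290.
μ = 2.708 − (0)·0.290 = 2.708.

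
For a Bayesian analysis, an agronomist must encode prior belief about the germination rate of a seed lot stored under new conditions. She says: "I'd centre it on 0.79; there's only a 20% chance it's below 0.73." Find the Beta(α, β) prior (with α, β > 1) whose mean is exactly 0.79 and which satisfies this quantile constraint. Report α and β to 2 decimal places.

α ≈ 23.86, β ≈ 6.34

With mean 0.79 fixed, write α = 0.79s, β = 0.21s where s = α+β.
Need P(θ < 0.73) = 0.2 under Beta(0.79s, 0.21s). Normal approximation: (q−m)/√(m(1−m)/s) ≈ z_{0.2} = -0.842, so s ≈ 0.79·0.21·(-0.842)²/(0.73−0.79)² = 32.6.
At s = 32.6: P(θ<0.73) ≈ 0.192. Adjusting to match 0.2 gives s ≈ 30.20.
So α = 0.79·30.20 ≈ 23.86, β = 0.21·30.20 ≈ 6.34.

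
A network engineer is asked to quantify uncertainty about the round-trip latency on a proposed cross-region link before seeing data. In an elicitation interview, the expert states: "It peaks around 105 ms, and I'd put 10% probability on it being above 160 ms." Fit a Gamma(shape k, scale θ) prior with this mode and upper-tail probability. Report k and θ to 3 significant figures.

k ≈ 11.5, θ ≈ 9.99

Gamma(k,θ) with k>1 has mode (k−1)θ, so θ = 105/(k−1).
Need P(X < 160) = 0.9 with θ tied to k this way. Start at k = 2, θ = 105: P(X<160) ≈ 0.450.
Too low — raise k to concentrate. Iterating converges to k ≈ 11.5.
Then θ = 105/(11.5−1) ≈ 9.99.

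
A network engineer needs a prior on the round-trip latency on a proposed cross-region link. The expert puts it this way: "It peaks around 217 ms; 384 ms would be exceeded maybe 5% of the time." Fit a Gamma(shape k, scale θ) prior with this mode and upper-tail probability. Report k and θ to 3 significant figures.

Gamma(k,θ) with k>1 has mode (k−1)θ, so θ = 217/(k−1).
Need P(X < 384) = 0.95 with θ tied to k this way. Start at k = 2, θ = 217: P(X<384) ≈ 0.528.
Too low — raise k to concentrate. Iterating converges to k ≈ 9.56.
Then θ = 217/(9.56−1) ≈ 25.3.

k ≈ 9.56, θ ≈ 25.3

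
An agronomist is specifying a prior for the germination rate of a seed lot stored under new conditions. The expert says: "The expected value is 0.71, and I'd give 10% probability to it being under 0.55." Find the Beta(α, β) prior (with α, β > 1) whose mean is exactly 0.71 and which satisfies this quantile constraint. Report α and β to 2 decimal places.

α ≈ 9.84, β ≈ 4.02

With mean 0.71 fixed, write α = 0.71s, β = 0.29s where s = α+β.
Need P(θ < 0.55) = 0.1 under Beta(0.71s, 0.29s). Normal approximation: (q−m)/√(m(1−m)/s) ≈ z_{0.1} = -1.28, so s ≈ 0.71·0.29·(-1.28)²/(0.55−0.71)² = 13.2.
At s = 13.2: P(θ<0.55) ≈ 0.105. Adjusting to match 0.1 gives s ≈ 13.85.
So α = 0.71·13.85 ≈ 9.84, β = 0.29·13.85 ≈ 4.02.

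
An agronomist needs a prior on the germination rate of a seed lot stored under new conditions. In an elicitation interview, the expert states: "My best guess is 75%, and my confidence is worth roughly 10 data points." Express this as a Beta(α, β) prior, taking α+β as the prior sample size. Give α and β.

Under the effective-sample-size interpretation, Beta(α, β) has prior mean α/(α+β) and prior sample size α+β.
So α+β = 10 and α/(α+β) = 0.75, giving α = 0.75·10 = 7.5 and β = 10 − 7.5 = 2.5.

α = 7.5, β = 2.5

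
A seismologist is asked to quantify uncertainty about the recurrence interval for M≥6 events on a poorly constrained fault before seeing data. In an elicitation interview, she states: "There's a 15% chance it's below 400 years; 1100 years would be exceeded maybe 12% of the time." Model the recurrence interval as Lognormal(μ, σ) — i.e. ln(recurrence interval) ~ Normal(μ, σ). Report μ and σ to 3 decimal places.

If T ~ Lognormal(μ,σ) then ln T ~ Normal(μ,σ), so the p-quantile of ln T is μ + z_p·σ.
ln(400) = 5.991 and ln(1100) = 7.003; z_{0.15} = -1.036, z_{0.88} = 1.175.
σ = (7.003 − 5.991)/(1.175 − (-1.036)) = 0.457.
μ = 5.991 − (-1.036)·0.457 = 6.466.

μ ≈ 6.466, σ ≈ 0.457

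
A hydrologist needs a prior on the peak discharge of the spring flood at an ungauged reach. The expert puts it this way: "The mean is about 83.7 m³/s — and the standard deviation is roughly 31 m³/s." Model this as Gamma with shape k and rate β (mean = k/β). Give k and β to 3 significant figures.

For Gamma(k, rate β): mean = k/β, variance = k/β², so CV = 1/√k.
CV = SD/mean = 31/83.7 = 0.3704, hence k = 1/CV² = 7.29.
Then β = k/mean = 7.29/83.7 = 0.0871.

k ≈ 7.29, β ≈ 0.0871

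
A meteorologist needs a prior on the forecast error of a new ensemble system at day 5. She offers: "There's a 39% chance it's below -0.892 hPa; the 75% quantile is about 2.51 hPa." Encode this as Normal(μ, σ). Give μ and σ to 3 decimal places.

The p-quantile of Normal(μ,σ) is μ + z_p·σ, with z_{0.39} = -0.2793 and z_{0.75} = 0.6745.
Eliminate σ: μ = (z₂·x₁ − z₁·x₂)/(z₂ − z₁) = (0.6745·-0.892 − (-0.2793)·2.51)/0.9538 = 0.104.
Then σ = (x₂ − x₁)/(z₂ − z₁) = (2.51 − -0.892)/0.9538 = 3.567.

μ = 0.104, σ = 3.567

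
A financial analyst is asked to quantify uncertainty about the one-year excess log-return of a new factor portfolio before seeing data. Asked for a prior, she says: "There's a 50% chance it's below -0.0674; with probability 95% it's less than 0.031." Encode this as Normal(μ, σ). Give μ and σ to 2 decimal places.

μ = -0.07, σ = 0.06

The p-quantile of Normal(μ,σ) is μ + z_p·σ, with z_{0.5} = 0 and z_{0.95} = 1.645.
Eliminate σ: μ = (z₂·x₁ − z₁·x₂)/(z₂ − z₁) = (1.645·-0.0674 − (0)·0.031)/1.645 = -0.07.
Then σ = (x₂ − x₁)/(z₂ − z₁) = (0.031 − -0.0674)/1.645 = 0.06.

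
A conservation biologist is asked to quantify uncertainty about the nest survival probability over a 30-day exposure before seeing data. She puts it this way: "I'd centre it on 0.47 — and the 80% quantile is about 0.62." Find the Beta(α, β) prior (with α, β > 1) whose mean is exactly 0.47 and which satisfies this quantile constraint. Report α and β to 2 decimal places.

α ≈ 3.71, β ≈ 4.18

With mean 0.47 fixed, write α = 0.47s, β = 0.53s where s = α+β.
Need P(θ < 0.62) = 0.8 under Beta(0.47s, 0.53s). Normal approximation: (q−m)/√(m(1−m)/s) ≈ z_{0.8} = 0.842, so s ≈ 0.47·0.53·(0.842)²/(0.62−0.47)² = 7.8.
At s = 7.8: P(θ<0.62) ≈ 0.799. Adjusting to match 0.8 gives s ≈ 7.89.
So α = 0.47·7.89 ≈ 3.71, β = 0.53·7.89 ≈ 4.18.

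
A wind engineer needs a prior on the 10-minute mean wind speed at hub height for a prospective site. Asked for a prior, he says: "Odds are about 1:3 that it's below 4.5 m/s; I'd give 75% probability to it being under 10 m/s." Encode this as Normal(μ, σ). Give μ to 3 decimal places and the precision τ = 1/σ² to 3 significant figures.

The p-quantile of Normal(μ,σ) is μ + z_p·σ, with z_{0.25} = -0.6745 and z_{0.75} = 0.6745.
Eliminate σ: μ = (z₂·x₁ − z₁·x₂)/(z₂ − z₁) = (0.6745·4.5 − (-0.6745)·10)/1.349 = 7.250.
Then σ = (x₂ − x₁)/(z₂ − z₁) = (10 − 4.5)/1.349 = 4.077.
Precision τ = 1/σ² = 1/4.077² = 0.0602.

μ = 7.250, τ = 0.0602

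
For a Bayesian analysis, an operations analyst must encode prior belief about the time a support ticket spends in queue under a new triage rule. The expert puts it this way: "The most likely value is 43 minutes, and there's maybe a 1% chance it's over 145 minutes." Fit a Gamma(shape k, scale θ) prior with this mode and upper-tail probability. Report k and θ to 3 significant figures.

k ≈ 3.96, θ ≈ 14.5

Gamma(k,θ) with k>1 has mode (k−1)θ, so θ = 43/(k−1).
Need P(X < 145) = 0.99 with θ tied to k this way. Start at k = 2, θ = 43: P(X<145) ≈ 0.850.
Too low — raise k to concentrate. Iterating converges to k ≈ 3.96.
Then θ = 43/(3.96−1) ≈ 14.5.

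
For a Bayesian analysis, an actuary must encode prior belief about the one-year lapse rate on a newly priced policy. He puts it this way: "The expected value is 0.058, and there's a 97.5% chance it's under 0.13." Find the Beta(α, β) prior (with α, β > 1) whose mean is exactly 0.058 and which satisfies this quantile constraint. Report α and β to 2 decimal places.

With mean 0.058 fixed, write α = 0.058s, β = 0.942s where s = α+β.
Need P(θ < 0.13) = 0.975 under Beta(0.058s, 0.942s). Normal approximation: (q−m)/√(m(1−m)/s) ≈ z_{0.975} = 1.96, so s ≈ 0.058·0.942·(1.96)²/(0.13−0.058)² = 40.5.
At s = 40.5: P(θ<0.13) ≈ 0.954. Adjusting to match 0.975 gives s ≈ 58.57.
So α = 0.058·58.57 ≈ 3.40, β = 0.942·58.57 ≈ 55.17.

α ≈ 3.40, β ≈ 55.17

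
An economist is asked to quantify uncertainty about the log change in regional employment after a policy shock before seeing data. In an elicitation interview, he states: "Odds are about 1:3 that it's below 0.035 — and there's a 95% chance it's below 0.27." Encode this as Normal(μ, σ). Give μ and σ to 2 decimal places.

For Normal(μ,σ), the p-quantile is μ + z_p·σ. Here z_{0.25} = -0.6745, z_{0.95} = 1.645.
So 0.035 = μ − 0.6745σ and 0.27 = μ + 1.645σ.
Subtracting: σ = (0.27 − 0.035)/(1.645 − (-0.6745)) = 0.10.
Then μ = 0.035 − (-0.6745)·0.10 = 0.10.

μ = 0.10, σ = 0.10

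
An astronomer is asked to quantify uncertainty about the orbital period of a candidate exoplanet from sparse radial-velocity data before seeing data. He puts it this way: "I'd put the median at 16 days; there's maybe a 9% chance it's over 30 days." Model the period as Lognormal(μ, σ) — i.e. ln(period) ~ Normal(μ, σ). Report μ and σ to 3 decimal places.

If T ~ Lognormal(μ,σ) then ln T ~ Normal(μ,σ), so the p-quantile of ln T is μ + z_p·σ.
ln(16) = 2.773 and ln(30) = 3.401; z_{0.5} = 0, z_{0.91} = 1.341.
σ = (3.401 − 2.773)/(1.341 − (0)) = 0.469.
μ = 2.773 − (0)·0.469 = 2.773.

μ ≈ 2.773, σ ≈ 0.469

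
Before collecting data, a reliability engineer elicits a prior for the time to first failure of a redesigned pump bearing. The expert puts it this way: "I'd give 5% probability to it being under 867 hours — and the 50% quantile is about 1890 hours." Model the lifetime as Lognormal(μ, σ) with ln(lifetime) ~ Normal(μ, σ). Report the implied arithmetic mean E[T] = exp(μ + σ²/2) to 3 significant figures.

E[T] ≈ 2110 hours

If T ~ Lognormal(μ,σ) then ln T ~ Normal(μ,σ), so the p-quantile of ln T is μ + z_p·σ.
ln(867) = 6.765 and ln(1890) = 7.544; z_{0.05} = -1.645, z_{0.5} = 0.
σ = (7.544 − 6.765)/(0 − (-1.645)) = 0.474.
μ = 6.765 − (-1.645)·0.474 = 7.544.
E[T] = exp(μ + σ²/2) = exp(7.544 + 0.1122) = 2110 hours.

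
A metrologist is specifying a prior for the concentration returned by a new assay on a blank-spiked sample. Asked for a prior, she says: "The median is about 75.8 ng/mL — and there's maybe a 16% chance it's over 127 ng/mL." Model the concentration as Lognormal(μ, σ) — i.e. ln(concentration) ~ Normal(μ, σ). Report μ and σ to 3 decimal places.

If T ~ Lognormal(μ,σ) then ln T ~ Normal(μ,σ), so the p-quantile of ln T is μ + z_p·σ.
ln(75.8) = 4.328 and ln(127) = 4.844; z_{0.5} = 0, z_{0.84} = 0.9945.
σ = (4.844 − 4.328)/(0.9945 − (0)) = 0.519.
μ = 4.328 − (0)·0.519 = 4.328.

μ ≈ 4.328, σ ≈ 0.519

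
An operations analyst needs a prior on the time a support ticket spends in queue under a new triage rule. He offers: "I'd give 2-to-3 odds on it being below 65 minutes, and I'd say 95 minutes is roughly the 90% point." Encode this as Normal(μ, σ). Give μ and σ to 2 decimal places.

μ = 69.95, σ = 19.55

For Normal(μ,σ), the p-quantile is μ + z_p·σ. Here z_{0.4} = -0.2533, z_{0.9} = 1.282.
So 65 = μ − 0.2533σ and 95 = μ + 1.282σ.
Subtracting: σ = (95 − 65)/(1.282 − (-0.2533)) = 19.55.
Then μ = 65 − (-0.2533)·19.55 = 69.95.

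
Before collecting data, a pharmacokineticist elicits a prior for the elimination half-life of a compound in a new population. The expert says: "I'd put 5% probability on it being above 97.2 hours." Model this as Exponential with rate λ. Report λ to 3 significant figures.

λ ≈ 0.0308

P(T > 97.2) = e^(−λ·97.2) = 0.05, so λ = −ln(0.05)/97.2 = 0.0308.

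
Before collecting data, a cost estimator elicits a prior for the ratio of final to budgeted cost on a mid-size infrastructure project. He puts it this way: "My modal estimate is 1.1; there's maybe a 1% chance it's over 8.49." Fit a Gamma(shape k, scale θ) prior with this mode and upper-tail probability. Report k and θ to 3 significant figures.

k ≈ 1.81, θ ≈ 1.35

Gamma(k,θ) with k>1 has mode (k−1)θ, so θ = 1.1/(k−1).
Need P(X < 8.49) = 0.99 with θ tied to k this way. Start at k = 2, θ = 1.1: P(X<8.49) ≈ 0.996.
Too high — lower k to spread out. Iterating converges to k ≈ 1.81.
Then θ = 1.1/(1.81−1) ≈ 1.35.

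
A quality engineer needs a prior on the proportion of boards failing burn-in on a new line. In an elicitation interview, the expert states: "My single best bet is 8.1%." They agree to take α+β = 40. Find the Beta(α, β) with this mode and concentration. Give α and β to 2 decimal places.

For α,β > 1 the Beta mode is (α−1)/(α+β−2). With α+β = 40, the mode is (α−1)/38.
Set (α−1)/38 = 0.081 → α = 1 + 0.081·38 = 4.08.
β = 40 − α = 35.92.

α = 4.08, β = 35.92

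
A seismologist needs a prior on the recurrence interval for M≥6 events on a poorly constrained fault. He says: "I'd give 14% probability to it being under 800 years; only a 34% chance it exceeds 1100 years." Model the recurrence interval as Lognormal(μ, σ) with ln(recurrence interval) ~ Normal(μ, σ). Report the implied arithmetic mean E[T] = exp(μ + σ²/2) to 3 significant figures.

E[T] ≈ 1030 years

If T ~ Lognormal(μ,σ) then ln T ~ Normal(μ,σ), so the p-quantile of ln T is μ + z_p·σ.
ln(800) = 6.685 and ln(1100) = 7.003; z_{0.14} = -1.08, z_{0.66} = 0.4125.
σ = (7.003 − 6.685)/(0.4125 − (-1.08)) = 0.213.
μ = 6.685 − (-1.08)·0.213 = 6.915.
E[T] = exp(μ + σ²/2) = exp(6.915 + 0.0228) = 1030 years.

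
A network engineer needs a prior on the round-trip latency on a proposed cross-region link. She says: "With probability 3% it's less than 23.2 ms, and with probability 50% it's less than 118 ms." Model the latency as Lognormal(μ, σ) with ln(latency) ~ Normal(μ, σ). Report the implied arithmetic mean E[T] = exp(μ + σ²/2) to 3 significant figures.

If T ~ Lognormal(μ,σ) then ln T ~ Normal(μ,σ), so the p-quantile of ln T is μ + z_p·σ.
ln(23.2) = 3.144 and ln(118) = 4.771; z_{0.03} = -1.881, z_{0.5} = 0.
σ = (4.771 − 3.144)/(0 − (-1.881)) = 0.865.
μ = 3.144 − (-1.881)·0.865 = 4.771.
E[T] = exp(μ + σ²/2) = exp(4.771 + 0.3739) = 172 ms.

E[T] ≈ 172 ms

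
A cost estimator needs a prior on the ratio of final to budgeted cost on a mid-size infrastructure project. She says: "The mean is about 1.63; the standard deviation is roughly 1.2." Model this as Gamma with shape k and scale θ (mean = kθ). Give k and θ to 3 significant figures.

For Gamma(k, scale θ): mean = kθ, variance = kθ², so CV = 1/√k.
CV = SD/mean = 1.2/1.63 = 0.7362, hence k = 1/CV² = 1.85.
Then θ = mean/k = 1.63/1.85 = 0.883.

k ≈ 1.85, θ ≈ 0.883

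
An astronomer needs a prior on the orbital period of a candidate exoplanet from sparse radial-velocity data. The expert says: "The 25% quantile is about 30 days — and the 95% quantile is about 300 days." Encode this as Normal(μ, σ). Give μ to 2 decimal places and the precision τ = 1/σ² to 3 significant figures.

For Normal(μ,σ), the p-quantile is μ + z_p·σ. Here z_{0.25} = -0.6745, z_{0.95} = 1.645.
So 30 = μ − 0.6745σ and 300 = μ + 1.645σ.
Subtracting: σ = (300 − 30)/(1.645 − (-0.6745)) = 116.41.
Then μ = 30 − (-0.6745)·116.41 = 108.52.
Precision τ = 1/σ² = 1/116.4² = 7.38e-05.

μ = 108.52, τ = 7.38e-05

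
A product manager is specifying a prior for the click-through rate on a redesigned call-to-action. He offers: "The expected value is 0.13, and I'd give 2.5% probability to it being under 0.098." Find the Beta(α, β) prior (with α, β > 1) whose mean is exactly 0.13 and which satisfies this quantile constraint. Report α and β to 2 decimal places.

With mean 0.13 fixed, write α = 0.13s, β = 0.87s where s = α+β.
Need P(θ < 0.098) = 0.025 under Beta(0.13s, 0.87s). Normal approximation: (q−m)/√(m(1−m)/s) ≈ z_{0.025} = -1.96, so s ≈ 0.13·0.87·(-1.96)²/(0.098−0.13)² = 424.3.
At s = 424.3: P(θ<0.098) ≈ 0.019. Adjusting to match 0.025 gives s ≈ 376.70.
So α = 0.13·376.70 ≈ 48.97, β = 0.87·376.70 ≈ 327.73.

α ≈ 48.97, β ≈ 327.73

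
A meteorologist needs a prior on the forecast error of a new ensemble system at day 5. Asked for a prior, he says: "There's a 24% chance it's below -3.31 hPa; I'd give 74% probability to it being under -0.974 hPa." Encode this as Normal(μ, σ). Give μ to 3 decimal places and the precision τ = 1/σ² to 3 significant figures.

μ = -2.088, τ = 0.334

For Normal(μ,σ), the p-quantile is μ + z_p·σ. Here z_{0.24} = -0.7063, z_{0.74} = 0.6433.
So -3.31 = μ − 0.7063σ and -0.974 = μ + 0.6433σ.
Subtracting: σ = (-0.974 − -3.31)/(0.6433 − (-0.7063)) = 1.731.
Then μ = -3.31 − (-0.7063)·1.731 = -2.088.
Precision τ = 1/σ² = 1/1.731² = 0.334.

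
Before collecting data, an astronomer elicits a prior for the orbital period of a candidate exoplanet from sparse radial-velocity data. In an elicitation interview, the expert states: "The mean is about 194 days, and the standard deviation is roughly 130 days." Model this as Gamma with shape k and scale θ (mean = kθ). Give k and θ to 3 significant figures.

For Gamma(k, scale θ): mean = kθ, variance = kθ², so CV = 1/√k.
CV = SD/mean = 130/194 = 0.6701, hence k = 1/CV² = 2.23.
Then θ = mean/k = 194/2.23 = 87.1.

k ≈ 2.23, θ ≈ 87.1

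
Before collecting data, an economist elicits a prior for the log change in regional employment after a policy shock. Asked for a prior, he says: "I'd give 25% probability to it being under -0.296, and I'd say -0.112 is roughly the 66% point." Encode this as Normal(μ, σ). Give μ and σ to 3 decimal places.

μ = -0.182, σ = 0.169

For Normal(μ,σ), the p-quantile is μ + z_p·σ. Here z_{0.25} = -0.6745, z_{0.66} = 0.4125.
So -0.296 = μ − 0.6745σ and -0.112 = μ + 0.4125σ.
Subtracting: σ = (-0.112 − -0.296)/(0.4125 − (-0.6745)) = 0.169.
Then μ = -0.296 − (-0.6745)·0.169 = -0.182.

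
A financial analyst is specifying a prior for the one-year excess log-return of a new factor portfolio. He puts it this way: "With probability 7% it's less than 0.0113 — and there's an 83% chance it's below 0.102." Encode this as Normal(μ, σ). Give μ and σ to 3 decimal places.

The p-quantile of Normal(μ,σ) is μ + z_p·σ, with z_{0.07} = -1.476 and z_{0.83} = 0.9542.
Eliminate σ: μ = (z₂·x₁ − z₁·x₂)/(z₂ − z₁) = (0.9542·0.0113 − (-1.476)·0.102)/2.43 = 0.066.
Then σ = (x₂ − x₁)/(z₂ − z₁) = (0.102 − 0.0113)/2.43 = 0.037.

μ = 0.066, σ = 0.037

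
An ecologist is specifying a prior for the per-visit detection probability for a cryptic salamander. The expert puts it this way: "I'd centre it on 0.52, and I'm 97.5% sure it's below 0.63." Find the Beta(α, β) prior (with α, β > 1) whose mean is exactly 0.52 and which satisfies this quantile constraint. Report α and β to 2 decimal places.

With mean 0.52 fixed, write α = 0.52s, β = 0.48s where s = α+β.
Need P(θ < 0.63) = 0.975 under Beta(0.52s, 0.48s). Normal approximation: (q−m)/√(m(1−m)/s) ≈ z_{0.975} = 1.96, so s ≈ 0.52·0.48·(1.96)²/(0.63−0.52)² = 79.2.
At s = 79.2: P(θ<0.63) ≈ 0.977. Adjusting to match 0.975 gives s ≈ 77.10.
So α = 0.52·77.10 ≈ 40.09, β = 0.48·77.10 ≈ 37.01.

α ≈ 40.09, β ≈ 37.01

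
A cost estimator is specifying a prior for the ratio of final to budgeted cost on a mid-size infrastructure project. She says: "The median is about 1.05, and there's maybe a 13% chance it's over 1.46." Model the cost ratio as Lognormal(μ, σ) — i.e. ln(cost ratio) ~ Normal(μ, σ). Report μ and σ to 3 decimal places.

μ ≈ 0.049, σ ≈ 0.293

If T ~ Lognormal(μ,σ) then ln T ~ Normal(μ,σ), so the p-quantile of ln T is μ + z_p·σ.
ln(1.05) = 0.04879 and ln(1.46) = 0.3784; z_{0.5} = 0, z_{0.87} = 1.126.
σ = (0.3784 − 0.04879)/(1.126 − (0)) = 0.293.
μ = 0.04879 − (0)·0.293 = 0.049.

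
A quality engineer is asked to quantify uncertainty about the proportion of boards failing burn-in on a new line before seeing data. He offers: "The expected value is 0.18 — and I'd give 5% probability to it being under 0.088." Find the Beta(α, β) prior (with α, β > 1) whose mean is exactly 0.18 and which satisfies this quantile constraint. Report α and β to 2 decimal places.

α ≈ 6.63, β ≈ 30.22

With mean 0.18 fixed, write α = 0.18s, β = 0.82s where s = α+β.
Need P(θ < 0.088) = 0.05 under Beta(0.18s, 0.82s). Normal approximation: (q−m)/√(m(1−m)/s) ≈ z_{0.05} = -1.64, so s ≈ 0.18·0.82·(-1.64)²/(0.088−0.18)² = 47.2.
At s = 47.2: P(θ<0.088) ≈ 0.030. Adjusting to match 0.05 gives s ≈ 36.86.
So α = 0.18·36.86 ≈ 6.63, β = 0.82·36.86 ≈ 30.22.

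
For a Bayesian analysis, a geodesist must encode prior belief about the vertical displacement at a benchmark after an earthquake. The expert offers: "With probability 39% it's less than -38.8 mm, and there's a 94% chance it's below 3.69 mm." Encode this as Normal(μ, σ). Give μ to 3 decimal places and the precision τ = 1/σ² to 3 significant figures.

μ = -32.329, τ = 0.00186

The p-quantile of Normal(μ,σ) is μ + z_p·σ, with z_{0.39} = -0.2793 and z_{0.94} = 1.555.
Eliminate σ: μ = (z₂·x₁ − z₁·x₂)/(z₂ − z₁) = (1.555·-38.8 − (-0.2793)·3.69)/1.834 = -32.329.
Then σ = (x₂ − x₁)/(z₂ − z₁) = (3.69 − -38.8)/1.834 = 23.167.
Precision τ = 1/σ² = 1/23.17² = 0.00186.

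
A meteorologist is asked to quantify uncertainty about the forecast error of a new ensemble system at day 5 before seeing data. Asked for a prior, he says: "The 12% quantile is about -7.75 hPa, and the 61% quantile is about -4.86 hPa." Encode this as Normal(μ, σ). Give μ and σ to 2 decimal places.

The p-quantile of Normal(μ,σ) is μ + z_p·σ, with z_{0.12} = -1.175 and z_{0.61} = 0.2793.
Eliminate σ: μ = (z₂·x₁ − z₁·x₂)/(z₂ − z₁) = (0.2793·-7.75 − (-1.175)·-4.86)/1.454 = -5.42.
Then σ = (x₂ − x₁)/(z₂ − z₁) = (-4.86 − -7.75)/1.454 = 1.99.

μ = -5.42, σ = 1.99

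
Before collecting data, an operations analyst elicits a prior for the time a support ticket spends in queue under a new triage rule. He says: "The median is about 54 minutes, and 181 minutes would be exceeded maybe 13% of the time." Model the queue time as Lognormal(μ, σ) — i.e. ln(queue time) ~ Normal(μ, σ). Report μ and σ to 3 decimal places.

If T ~ Lognormal(μ,σ) then ln T ~ Normal(μ,σ), so the p-quantile of ln T is μ + z_p·σ.
ln(54) = 3.989 and ln(181) = 5.198; z_{0.5} = 0, z_{0.87} = 1.126.
σ = (5.198 − 3.989)/(1.126 − (0)) = 1.074.
μ = 3.989 − (0)·1.074 = 3.989.

μ ≈ 3.989, σ ≈ 1.074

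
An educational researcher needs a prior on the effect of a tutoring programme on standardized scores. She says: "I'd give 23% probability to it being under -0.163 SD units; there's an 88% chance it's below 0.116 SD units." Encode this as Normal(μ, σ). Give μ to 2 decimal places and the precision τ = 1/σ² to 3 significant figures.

μ = -0.06, τ = 47.1

The p-quantile of Normal(μ,σ) is μ + z_p·σ, with z_{0.23} = -0.7388 and z_{0.88} = 1.175.
Eliminate σ: μ = (z₂·x₁ − z₁·x₂)/(z₂ − z₁) = (1.175·-0.163 − (-0.7388)·0.116)/1.914 = -0.06.
Then σ = (x₂ − x₁)/(z₂ − z₁) = (0.116 − -0.163)/1.914 = 0.15.
Precision τ = 1/σ² = 1/0.1458² = 47.1.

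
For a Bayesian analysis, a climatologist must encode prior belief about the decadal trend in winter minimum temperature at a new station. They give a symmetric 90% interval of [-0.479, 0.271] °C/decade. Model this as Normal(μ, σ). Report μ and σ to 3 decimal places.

A symmetric 90% interval runs μ ± z·σ with z = 1.645.
Half-width = 0.375, so σ = 0.375/1.645 = 0.228.
μ is the interval midpoint, -0.104.

μ = -0.104, σ = 0.228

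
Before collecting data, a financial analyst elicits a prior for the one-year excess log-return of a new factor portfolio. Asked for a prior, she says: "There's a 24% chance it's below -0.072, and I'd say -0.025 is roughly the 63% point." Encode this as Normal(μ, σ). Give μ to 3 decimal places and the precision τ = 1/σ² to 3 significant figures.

μ = -0.040, τ = 488

For Normal(μ,σ), the p-quantile is μ + z_p·σ. Here z_{0.24} = -0.7063, z_{0.63} = 0.3319.
So -0.072 = μ − 0.7063σ and -0.025 = μ + 0.3319σ.
Subtracting: σ = (-0.025 − -0.072)/(0.3319 − (-0.7063)) = 0.045.
Then μ = -0.072 − (-0.7063)·0.045 = -0.040.
Precision τ = 1/σ² = 1/0.04527² = 488.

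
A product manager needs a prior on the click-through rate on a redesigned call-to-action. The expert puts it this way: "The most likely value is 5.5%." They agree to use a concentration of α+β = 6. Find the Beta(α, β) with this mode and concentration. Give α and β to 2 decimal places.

For α,β > 1 the Beta mode is (α−1)/(α+β−2). With α+β = 6, the mode is (α−1)/4.
Set (α−1)/4 = 0.055 → α = 1 + 0.055·4 = 1.22.
β = 6 − α = 4.78.

α = 1.22, β = 4.78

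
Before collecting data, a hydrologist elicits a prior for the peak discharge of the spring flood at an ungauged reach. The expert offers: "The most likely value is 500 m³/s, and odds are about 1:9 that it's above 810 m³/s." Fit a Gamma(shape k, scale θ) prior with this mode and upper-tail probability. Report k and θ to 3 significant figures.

k ≈ 9.09, θ ≈ 61.8

Gamma(k,θ) with k>1 has mode (k−1)θ, so θ = 500/(k−1).
Need P(X < 810) = 0.9 with θ tied to k this way. Start at k = 2, θ = 500: P(X<810) ≈ 0.482.
Too low — raise k to concentrate. Iterating converges to k ≈ 9.09.
Then θ = 500/(9.09−1) ≈ 61.8.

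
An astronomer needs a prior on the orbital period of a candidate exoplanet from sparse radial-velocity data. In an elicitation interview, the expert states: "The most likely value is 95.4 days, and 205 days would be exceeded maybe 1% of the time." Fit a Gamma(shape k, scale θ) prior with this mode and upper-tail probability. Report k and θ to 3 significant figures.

Gamma(k,θ) with k>1 has mode (k−1)θ, so θ = 95.4/(k−1).
Need P(X < 205) = 0.99 with θ tied to k this way. Start at k = 2, θ = 95.4: P(X<205) ≈ 0.633.
Too low — raise k to concentrate. Iterating converges to k ≈ 9.28.
Then θ = 95.4/(9.28−1) ≈ 11.5.

k ≈ 9.28, θ ≈ 11.5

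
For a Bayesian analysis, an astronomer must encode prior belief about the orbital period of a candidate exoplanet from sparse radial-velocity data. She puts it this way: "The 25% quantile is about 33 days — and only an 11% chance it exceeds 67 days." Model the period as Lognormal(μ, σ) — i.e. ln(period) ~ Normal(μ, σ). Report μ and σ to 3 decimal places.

μ ≈ 3.748, σ ≈ 0.373

If T ~ Lognormal(μ,σ) then ln T ~ Normal(μ,σ), so the p-quantile of ln T is μ + z_p·σ.
ln(33) = 3.497 and ln(67) = 4.205; z_{0.25} = -0.6745, z_{0.89} = 1.227.
σ = (4.205 − 3.497)/(1.227 − (-0.6745)) = 0.373.
μ = 3.497 − (-0.6745)·0.373 = 3.748.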